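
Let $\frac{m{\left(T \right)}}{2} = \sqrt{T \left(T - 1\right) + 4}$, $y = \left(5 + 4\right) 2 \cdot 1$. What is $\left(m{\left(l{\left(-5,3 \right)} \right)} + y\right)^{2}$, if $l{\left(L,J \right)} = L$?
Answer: $460 + 72 \sqrt{34} \approx 879.83$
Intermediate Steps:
$y = 18$ ($y = 9 \cdot 2 \cdot 1 = 18 \cdot 1 = 18$)
$m{\left(T \right)} = 2 \sqrt{4 + T \left(-1 + T\right)}$ ($m{\left(T \right)} = 2 \sqrt{T \left(T - 1\right) + 4} = 2 \sqrt{T \left(-1 + T\right) + 4} = 2 \sqrt{4 + T \left(-1 + T\right)}$)
$\left(m{\left(l{\left(-5,3 \right)} \right)} + y\right)^{2} = \left(2 \sqrt{4 + \left(-5\right)^{2} - -5} + 18\right)^{2} = \left(2 \sqrt{4 + 25 + 5} + 18\right)^{2} = \left(2 \sqrt{34} + 18\right)^{2} = \left(18 + 2 \sqrt{34}\right)^{2}$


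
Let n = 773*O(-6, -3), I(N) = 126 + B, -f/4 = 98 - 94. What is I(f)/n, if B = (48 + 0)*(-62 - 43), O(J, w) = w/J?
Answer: -9828/773 ≈ -12.714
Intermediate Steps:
f = -16 (f = -4*(98 - 94) = -4*4 = -16)
B = -5040 (B = 48*(-105) = -5040)
I(N) = -4914 (I(N) = 126 - 5040 = -4914)
n = 773/2 (n = 773*(-3/(-6)) = 773*(-3*(-⅙)) = 773*(½) = 773/2 ≈ 386.50)
I(f)/n = -4914/773/2 = -4914*2/773 = -9828/773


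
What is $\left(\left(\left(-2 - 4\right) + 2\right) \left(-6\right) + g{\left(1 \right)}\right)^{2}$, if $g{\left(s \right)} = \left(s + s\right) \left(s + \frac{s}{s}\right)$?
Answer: $784$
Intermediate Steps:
$g{\left(s \right)} = 2 s \left(1 + s\right)$ ($g{\left(s \right)} = 2 s \left(s + 1\right) = 2 s \left(1 + s\right)$)
$\left(\left(\left(-2 - 4\right) + 2\right) \left(-6\right) + g{\left(1 \right)}\right)^{2} = \left(\left(\left(-2 - 4\right) + 2\right) \left(-6\right) + 2 \cdot 1 \left(1 + 1\right)\right)^{2} = \left(\left(\left(-2 - 4\right) + 2\right) \left(-6\right) + 2 \cdot 1 \cdot 2\right)^{2} = \left(\left(-6 + 2\right) \left(-6\right) + 4\right)^{2} = \left(\left(-4\right) \left(-6\right) + 4\right)^{2} = \left(24 + 4\right)^{2} = 28^{2} = 784$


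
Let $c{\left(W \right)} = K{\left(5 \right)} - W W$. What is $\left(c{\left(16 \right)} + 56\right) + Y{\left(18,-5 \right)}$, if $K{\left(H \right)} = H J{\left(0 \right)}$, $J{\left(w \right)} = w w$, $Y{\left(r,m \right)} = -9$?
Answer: $-209$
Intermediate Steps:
$J{\left(w \right)} = w^{2}$
$K{\left(H \right)} = 0$ ($K{\left(H \right)} = H 0^{2} = H 0 = 0$)
$c{\left(W \right)} = - W^{2}$ ($c{\left(W \right)} = 0 - W W = 0 - W^{2} = - W^{2}$)
$\left(c{\left(16 \right)} + 56\right) + Y{\left(18,-5 \right)} = \left(- 16^{2} + 56\right) - 9 = \left(\left(-1\right) 256 + 56\right) - 9 = \left(-256 + 56\right) - 9 = -200 - 9 = -209$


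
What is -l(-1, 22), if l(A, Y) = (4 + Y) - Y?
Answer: -4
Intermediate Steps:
l(A, Y) = 4
-l(-1, 22) = -1*4 = -4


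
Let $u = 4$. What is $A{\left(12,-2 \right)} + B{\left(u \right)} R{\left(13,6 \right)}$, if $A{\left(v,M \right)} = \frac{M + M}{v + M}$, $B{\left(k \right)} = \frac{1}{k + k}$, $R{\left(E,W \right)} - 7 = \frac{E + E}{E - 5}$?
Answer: $\frac{141}{160} \approx 0.88125$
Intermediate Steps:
$R{\left(E,W \right)} = 7 + \frac{2 E}{-5 + E}$ ($R{\left(E,W \right)} = 7 + \frac{E + E}{E - 5} = 7 + \frac{2 E}{-5 + E}$)
$B{\left(k \right)} = \frac{1}{2 k}$
$A{\left(v,M \right)} = \frac{2 M}{M + v}$
$A{\left(12,-2 \right)} + B{\left(u \right)} R{\left(13,6 \right)} = 2 \left(-2\right) \frac{1}{-2 + 12} + \frac{1}{2 \cdot 4} \frac{-35 + 9 \cdot 13}{-5 + 13} = 2 \left(-2\right) \frac{1}{10} + \frac{1}{2} \cdot \frac{1}{4} \frac{-35 + 117}{8} = 2 \left(-2\right) \frac{1}{10} + \frac{\frac{1}{8} \cdot 82}{8} = - \frac{2}{5} + \frac{1}{8} \cdot \frac{41}{4} = - \frac{2}{5} + \frac{41}{32} = \frac{141}{160}$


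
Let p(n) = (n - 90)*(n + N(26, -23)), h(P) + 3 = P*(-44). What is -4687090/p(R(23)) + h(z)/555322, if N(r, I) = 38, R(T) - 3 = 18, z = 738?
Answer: 2602711987255/2260715862 ≈ 1151.3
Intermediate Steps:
R(T) = 21 (R(T) = 3 + 18 = 21)
h(P) = -3 - 44*P (h(P) = -3 + P*(-44) = -3 - 44*P)
p(n) = (-90 + n)*(38 + n) (p(n) = (n - 90)*(n + 38) = (-90 + n)*(38 + n))
-4687090/p(R(23)) + h(z)/555322 = -4687090/(-3420 + 21² - 52*21) + (-3 - 44*738)/555322 = -4687090/(-3420 + 441 - 1092) + (-3 - 32472)*(1/555322) = -4687090/(-4071) - 32475*1/555322 = -4687090*(-1/4071) - 32475/555322 = 4687090/4071 - 32475/555322 = 2602711987255/2260715862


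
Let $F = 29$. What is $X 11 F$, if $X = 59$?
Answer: $18821$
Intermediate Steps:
$X 11 F = 59 \cdot 11 \cdot 29 = 649 \cdot 29 = 18821$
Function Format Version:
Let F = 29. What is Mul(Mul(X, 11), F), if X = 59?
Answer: 18821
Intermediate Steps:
Mul(Mul(X, 11), F) = Mul(Mul(59, 11), 29) = Mul(649, 29) = 18821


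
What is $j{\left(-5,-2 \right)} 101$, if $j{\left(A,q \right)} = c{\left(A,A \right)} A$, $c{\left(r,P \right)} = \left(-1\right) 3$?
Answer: $1515$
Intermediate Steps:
$c{\left(r,P \right)} = -3$
$j{\left(A,q \right)} = - 3 A$
$j{\left(-5,-2 \right)} 101 = \left(-3\right) \left(-5\right) 101 = 15 \cdot 101 = 1515$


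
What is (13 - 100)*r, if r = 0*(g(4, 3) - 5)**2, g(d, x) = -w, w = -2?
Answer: 0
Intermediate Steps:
g(d, x) = 2 (g(d, x) = -1*(-2) = 2)
r = 0 (r = 0*(2 - 5)**2 = 0*(-3)**2 = 0*9 = 0)
(13 - 100)*r = (13 - 100)*0 = -87*0 = 0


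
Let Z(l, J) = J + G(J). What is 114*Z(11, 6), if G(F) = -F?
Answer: 0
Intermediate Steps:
Z(l, J) = 0 (Z(l, J) = J - J = 0)
114*Z(11, 6) = 114*0 = 0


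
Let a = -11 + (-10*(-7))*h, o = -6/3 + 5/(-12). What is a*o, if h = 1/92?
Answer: 4553/184 ≈ 24.745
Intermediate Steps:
h = 1/92 ≈ 0.010870
o = -29/12 (o = -6*⅓ + 5*(-1/12) = -2 - 5/12 = -29/12 ≈ -2.4167)
a = -471/46 (a = -11 - 10*(-7)*(1/92) = -11 + 70*(1/92) = -11 + 35/46 = -471/46 ≈ -10.239)
a*o = -471/46*(-29/12) = 4553/184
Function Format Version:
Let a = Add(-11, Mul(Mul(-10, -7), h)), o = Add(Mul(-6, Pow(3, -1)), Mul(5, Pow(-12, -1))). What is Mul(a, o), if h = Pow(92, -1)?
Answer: Rational(4553, 184) ≈ 24.745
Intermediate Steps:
h = Rational(1, 92) ≈ 0.010870
o = Rational(-29, 12) (o = Add(Mul(-6, Rational(1, 3)), Mul(5, Rational(-1, 12))) = Add(-2, Rational(-5, 12)) = Rational(-29, 12) ≈ -2.4167)
a = Rational(-471, 46) (a = Add(-11, Mul(Mul(-10, -7), Rational(1, 92))) = Add(-11, Mul(70, Rational(1, 92))) = Add(-11, Rational(35, 46)) = Rational(-471, 46) ≈ -10.239)
Mul(a, o) = Mul(Rational(-471, 46), Rational(-29, 12)) = Rational(4553, 184)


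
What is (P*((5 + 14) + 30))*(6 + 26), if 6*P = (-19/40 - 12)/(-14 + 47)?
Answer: -48902/495 ≈ -98.792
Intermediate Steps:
P = -499/7920 (P = ((-19/40 - 12)/(-14 + 47))/6 = ((-19*1/40 - 12)/33)/6 = ((-19/40 - 12)*(1/33))/6 = (-499/40*1/33)/6 = (⅙)*(-499/1320) = -499/7920 ≈ -0.063005)
(P*((5 + 14) + 30))*(6 + 26) = (-499*((5 + 14) + 30)/7920)*(6 + 26) = -499*(19 + 30)/7920*32 = -499/7920*49*32 = -24451/7920*32 = -48902/495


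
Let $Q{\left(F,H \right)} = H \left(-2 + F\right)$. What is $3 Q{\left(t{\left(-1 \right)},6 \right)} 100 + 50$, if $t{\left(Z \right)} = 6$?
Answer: $7250$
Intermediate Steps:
$3 Q{\left(t{\left(-1 \right)},6 \right)} 100 + 50 = 3 \cdot 6 \left(-2 + 6\right) 100 + 50 = 3 \cdot 6 \cdot 4 \cdot 100 + 50 = 3 \cdot 24 \cdot 100 + 50 = 72 \cdot 100 + 50 = 7200 + 50 = 7250$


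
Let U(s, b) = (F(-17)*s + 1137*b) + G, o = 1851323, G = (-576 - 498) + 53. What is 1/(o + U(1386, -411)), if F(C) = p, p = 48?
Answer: 1/1449523 ≈ 6.8988e-7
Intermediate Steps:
G = -1021 (G = -1074 + 53 = -1021)
F(C) = 48
U(s, b) = -1021 + 48*s + 1137*b (U(s, b) = (48*s + 1137*b) - 1021 = -1021 + 48*s + 1137*b)
1/(o + U(1386, -411)) = 1/(1851323 + (-1021 + 48*1386 + 1137*(-411))) = 1/(1851323 + (-1021 + 66528 - 467307)) = 1/(1851323 - 401800) = 1/1449523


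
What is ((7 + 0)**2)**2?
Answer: 2401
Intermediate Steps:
((7 + 0)**2)**2 = (7**2)**2 = 49**2 = 2401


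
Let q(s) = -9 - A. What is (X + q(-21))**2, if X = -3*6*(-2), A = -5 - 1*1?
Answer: 1089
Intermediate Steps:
A = -6 (A = -5 - 1 = -6)
q(s) = -3 (q(s) = -9 - 1*(-6) = -9 + 6 = -3)
X = 36 (X = -18*(-2) = 36)
(X + q(-21))**2 = (36 - 3)**2 = 33**2 = 1089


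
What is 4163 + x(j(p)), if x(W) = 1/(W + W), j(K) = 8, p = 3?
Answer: 66609/16 ≈ 4163.1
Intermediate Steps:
x(W) = 1/(2*W)
4163 + x(j(p)) = 4163 + (½)/8 = 4163 + (½)*(⅛) = 4163 + 1/16 = 66609/16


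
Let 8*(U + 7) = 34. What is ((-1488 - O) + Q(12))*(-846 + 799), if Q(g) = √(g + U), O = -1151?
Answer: 15839 - 47*√37/2 ≈ 15696.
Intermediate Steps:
U = -11/4 (U = -7 + (⅛)*34 = -7 + 17/4 = -11/4 ≈ -2.7500)
Q(g) = √(-11/4 + g) (Q(g) = √(g - 11/4) = √(-11/4 + g))
((-1488 - O) + Q(12))*(-846 + 799) = ((-1488 - 1*(-1151)) + √(-11 + 4*12)/2)*(-846 + 799) = ((-1488 + 1151) + √(-11 + 48)/2)*(-47) = (-337 + √37/2)*(-47) = 15839 - 47*√37/2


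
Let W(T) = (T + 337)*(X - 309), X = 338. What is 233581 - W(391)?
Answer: 212469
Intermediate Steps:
W(T) = 9773 + 29*T (W(T) = (T + 337)*(338 - 309) = (337 + T)*29 = 9773 + 29*T)
233581 - W(391) = 233581 - (9773 + 29*391) = 233581 - (9773 + 11339) = 233581 - 1*21112 = 233581 - 21112 = 212469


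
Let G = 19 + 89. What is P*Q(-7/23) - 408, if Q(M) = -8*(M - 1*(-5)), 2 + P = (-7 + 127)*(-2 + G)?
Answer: -10997736/23 ≈ -4.7816e+5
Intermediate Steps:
G = 108
P = 12718 (P = -2 + (-7 + 127)*(-2 + 108) = -2 + 120*106 = -2 + 12720 = 12718)
Q(M) = -40 - 8*M (Q(M) = -8*(M + 5) = -8*(5 + M) = -40 - 8*M)
P*Q(-7/23) - 408 = 12718*(-40 - (-56)/23) - 408 = 12718*(-40 - 8*(-7/23)) - 408 = 12718*(-40 + 56/23) - 408 = 12718*(-864/23) - 408 = -10988352/23 - 408 = -10997736/23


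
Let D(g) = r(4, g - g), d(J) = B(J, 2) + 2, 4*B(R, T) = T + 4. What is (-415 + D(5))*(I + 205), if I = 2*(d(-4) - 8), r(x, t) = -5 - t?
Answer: -82320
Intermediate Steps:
B(R, T) = 1 + T/4 (B(R, T) = (T + 4)/4 = (4 + T)/4 = 1 + T/4)
d(J) = 7/2 (d(J) = (1 + (1/4)*2) + 2 = (1 + 1/2) + 2 = 3/2 + 2 = 7/2)
I = -9 (I = 2*(7/2 - 8) = 2*(-9/2) = -9)
D(g) = -5 (D(g) = -5 - (g - g) = -5 - 1*0 = -5 + 0 = -5)
(-415 + D(5))*(I + 205) = (-415 - 5)*(-9 + 205) = -420*196 = -82320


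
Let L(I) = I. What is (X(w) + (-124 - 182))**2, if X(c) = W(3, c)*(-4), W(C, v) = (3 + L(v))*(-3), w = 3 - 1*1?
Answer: 60516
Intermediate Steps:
w = 2 (w = 3 - 1 = 2)
W(C, v) = -9 - 3*v (W(C, v) = (3 + v)*(-3) = -9 - 3*v)
X(c) = 36 + 12*c (X(c) = (-9 - 3*c)*(-4) = 36 + 12*c)
(X(w) + (-124 - 182))**2 = ((36 + 12*2) + (-124 - 182))**2 = ((36 + 24) - 306)**2 = (60 - 306)**2 = (-246)**2 = 60516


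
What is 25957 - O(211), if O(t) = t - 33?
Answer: 25779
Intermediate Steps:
O(t) = -33 + t
25957 - O(211) = 25957 - (-33 + 211) = 25957 - 1*178 = 25957 - 178 = 25779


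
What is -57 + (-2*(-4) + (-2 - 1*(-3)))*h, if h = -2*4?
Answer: -129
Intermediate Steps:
h = -8
-57 + (-2*(-4) + (-2 - 1*(-3)))*h = -57 + (-2*(-4) + (-2 - 1*(-3)))*(-8) = -57 + (8 + (-2 + 3))*(-8) = -57 + (8 + 1)*(-8) = -57 + 9*(-8) = -57 - 72 = -129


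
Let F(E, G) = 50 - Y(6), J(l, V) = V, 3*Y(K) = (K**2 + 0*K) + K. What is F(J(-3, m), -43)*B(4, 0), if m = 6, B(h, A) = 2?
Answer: 72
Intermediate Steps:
Y(K) = K/3 + K**2/3 (Y(K) = ((K**2 + 0*K) + K)/3 = ((K**2 + 0) + K)/3 = (K**2 + K)/3 = (K + K**2)/3 = K/3 + K**2/3)
F(E, G) = 36 (F(E, G) = 50 - 6*(1 + 6)/3 = 50 - 6*7/3 = 50 - 1*14 = 50 - 14 = 36)
F(J(-3, m), -43)*B(4, 0) = 36*2 = 72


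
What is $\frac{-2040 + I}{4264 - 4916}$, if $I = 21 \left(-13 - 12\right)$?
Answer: $\frac{2565}{652} \approx 3.934$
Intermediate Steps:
$I = -525$ ($I = 21 \left(-25\right) = -525$)
$\frac{-2040 + I}{4264 - 4916} = \frac{-2040 - 525}{4264 - 4916} = - \frac{2565}{-652} = \left(-2565\right) \left(- \frac{1}{652}\right) = \frac{2565}{652}$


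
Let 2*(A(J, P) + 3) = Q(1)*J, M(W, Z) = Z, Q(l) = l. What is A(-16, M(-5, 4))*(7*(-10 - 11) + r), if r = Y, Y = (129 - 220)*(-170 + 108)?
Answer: -60445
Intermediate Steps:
Y = 5642 (Y = -91*(-62) = 5642)
r = 5642
A(J, P) = -3 + J/2 (A(J, P) = -3 + (1*J)/2 = -3 + J/2)
A(-16, M(-5, 4))*(7*(-10 - 11) + r) = (-3 + (½)*(-16))*(7*(-10 - 11) + 5642) = (-3 - 8)*(7*(-21) + 5642) = -11*(-147 + 5642) = -11*5495 = -60445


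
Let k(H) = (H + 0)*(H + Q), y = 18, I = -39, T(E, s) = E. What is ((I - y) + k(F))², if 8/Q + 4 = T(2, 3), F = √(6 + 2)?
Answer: 2529 + 784*√2 ≈ 3637.7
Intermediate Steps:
F = 2*√2 (F = √8 = 2*√2 ≈ 2.8284)
Q = -4 (Q = 8/(-4 + 2) = 8/(-2) = 8*(-½) = -4)
k(H) = H*(-4 + H) (k(H) = (H + 0)*(H - 4) = H*(-4 + H))
((I - y) + k(F))² = ((-39 - 1*18) + (2*√2)*(-4 + 2*√2))² = ((-39 - 18) + 2*√2*(-4 + 2*√2))² = (-57 + 2*√2*(-4 + 2*√2))²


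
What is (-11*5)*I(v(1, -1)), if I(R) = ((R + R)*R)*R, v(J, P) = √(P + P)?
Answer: 220*I*√2 ≈ 311.13*I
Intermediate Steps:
v(J, P) = √2*√P (v(J, P) = √(2*P) = √2*√P)
I(R) = 2*R³ (I(R) = ((2*R)*R)*R = (2*R²)*R = 2*R³)
(-11*5)*I(v(1, -1)) = (-11*5)*(2*(√2*√(-1))³) = -110*(√2*I)³ = -110*(I*√2)³ = -110*(-2*I*√2) = -(-220)*I*√2 = 220*I*√2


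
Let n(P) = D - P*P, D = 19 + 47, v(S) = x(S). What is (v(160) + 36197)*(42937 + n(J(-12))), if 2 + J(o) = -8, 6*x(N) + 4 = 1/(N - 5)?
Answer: 481408713891/310 ≈ 1.5529e+9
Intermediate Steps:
x(N) = -2/3 + 1/(6*(-5 + N)) (x(N) = -2/3 + 1/(6*(N - 5)) = -2/3 + 1/(6*(-5 + N)))
J(o) = -10 (J(o) = -2 - 8 = -10)
v(S) = (21 - 4*S)/(6*(-5 + S))
D = 66
n(P) = 66 - P**2 (n(P) = 66 - P*P = 66 - P**2)
(v(160) + 36197)*(42937 + n(J(-12))) = ((21 - 4*160)/(6*(-5 + 160)) + 36197)*(42937 + (66 - 1*(-10)**2)) = ((1/6)*(21 - 640)/155 + 36197)*(42937 + (66 - 1*100)) = ((1/6)*(1/155)*(-619) + 36197)*(42937 + (66 - 100)) = (-619/930 + 36197)*(42937 - 34) = (33662591/930)*42903 = 481408713891/310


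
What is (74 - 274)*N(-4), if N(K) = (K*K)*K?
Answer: 12800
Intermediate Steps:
N(K) = K**3 (N(K) = K**2*K = K**3)
(74 - 274)*N(-4) = (74 - 274)*(-4)**3 = -200*(-64) = 12800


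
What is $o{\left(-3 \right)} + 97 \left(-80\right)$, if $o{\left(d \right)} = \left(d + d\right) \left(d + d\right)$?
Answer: $-7724$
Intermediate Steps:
$o{\left(d \right)} = 4 d^{2}$ ($o{\left(d \right)} = 2 d 2 d = 4 d^{2}$)
$o{\left(-3 \right)} + 97 \left(-80\right) = 4 \left(-3\right)^{2} + 97 \left(-80\right) = 4 \cdot 9 - 7760 = 36 - 7760 = -7724$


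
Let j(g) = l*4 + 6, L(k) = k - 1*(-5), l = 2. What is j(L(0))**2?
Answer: 196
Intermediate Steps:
L(k) = 5 + k (L(k) = k + 5 = 5 + k)
j(g) = 14 (j(g) = 2*4 + 6 = 8 + 6 = 14)
j(L(0))**2 = 14**2 = 196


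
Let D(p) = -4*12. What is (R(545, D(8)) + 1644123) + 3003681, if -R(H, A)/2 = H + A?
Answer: 4646810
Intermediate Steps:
D(p) = -48
R(H, A) = -2*A - 2*H (R(H, A) = -2*(H + A) = -2*(A + H) = -2*A - 2*H)
(R(545, D(8)) + 1644123) + 3003681 = ((-2*(-48) - 2*545) + 1644123) + 3003681 = ((96 - 1090) + 1644123) + 3003681 = (-994 + 1644123) + 3003681 = 1643129 + 3003681 = 4646810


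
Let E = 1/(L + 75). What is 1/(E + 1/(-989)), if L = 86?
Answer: 6923/36 ≈ 192.31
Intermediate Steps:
E = 1/161 (E = 1/(86 + 75) = 1/161 ≈ 0.0062112)
1/(E + 1/(-989)) = 1/(1/161 + 1/(-989)) = 1/(1/161 - 1/989) = 1/(36/6923) = 6923/36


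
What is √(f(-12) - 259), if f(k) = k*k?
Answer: I*√115 ≈ 10.724*I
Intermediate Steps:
f(k) = k²
√(f(-12) - 259) = √((-12)² - 259) = √(144 - 259) = √(-115) = I*√115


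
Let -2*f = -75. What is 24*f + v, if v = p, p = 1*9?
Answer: 909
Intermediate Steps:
p = 9
f = 75/2 (f = -1/2*(-75) = 75/2 ≈ 37.500)
v = 9
24*f + v = 24*(75/2) + 9 = 900 + 9 = 909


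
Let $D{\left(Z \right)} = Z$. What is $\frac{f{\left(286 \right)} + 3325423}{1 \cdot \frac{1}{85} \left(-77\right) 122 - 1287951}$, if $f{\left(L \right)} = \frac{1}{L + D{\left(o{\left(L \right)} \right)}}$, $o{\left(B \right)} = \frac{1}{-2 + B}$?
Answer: $- \frac{4591827218803}{1778587545105} \approx -2.5817$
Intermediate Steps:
$f{\left(L \right)} = \frac{1}{L + \frac{1}{-2 + L}}$
$\frac{f{\left(286 \right)} + 3325423}{1 \cdot \frac{1}{85} \left(-77\right) 122 - 1287951} = \frac{\frac{-2 + 286}{1 + 286 \left(-2 + 286\right)} + 3325423}{1 \cdot \frac{1}{85} \left(-77\right) 122 - 1287951} = \frac{\frac{1}{1 + 286 \cdot 284} \cdot 284 + 3325423}{1 \cdot \frac{1}{85} \left(-77\right) 122 - 1287951} = \frac{\frac{1}{1 + 81224} \cdot 284 + 3325423}{\frac{1}{85} \left(-77\right) 122 - 1287951} = \frac{\frac{1}{81225} \cdot 284 + 3325423}{\left(- \frac{77}{85}\right) 122 - 1287951} = \frac{\frac{1}{81225} \cdot 284 + 3325423}{- \frac{9394}{85} - 1287951} = \frac{\frac{284}{81225} + 3325423}{- \frac{109485229}{85}} = \frac{270107483459}{81225} \left(- \frac{85}{109485229}\right) = - \frac{4591827218803}{1778587545105}$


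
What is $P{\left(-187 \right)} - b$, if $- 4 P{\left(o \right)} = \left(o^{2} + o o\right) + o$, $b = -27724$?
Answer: $\frac{41145}{4} \approx 10286.0$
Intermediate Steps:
$P{\left(o \right)} = - \frac{o^{2}}{2} - \frac{o}{4}$ ($P{\left(o \right)} = - \frac{\left(o^{2} + o o\right) + o}{4} = - \frac{\left(o^{2} + o^{2}\right) + o}{4} = - \frac{2 o^{2} + o}{4} = - \frac{o + 2 o^{2}}{4} = - \frac{o^{2}}{2} - \frac{o}{4}$)
$P{\left(-187 \right)} - b = \left(- \frac{1}{4}\right) \left(-187\right) \left(1 + 2 \left(-187\right)\right) - -27724 = \left(- \frac{1}{4}\right) \left(-187\right) \left(1 - 374\right) + 27724 = \left(- \frac{1}{4}\right) \left(-187\right) \left(-373\right) + 27724 = - \frac{69751}{4} + 27724 = \frac{41145}{4}$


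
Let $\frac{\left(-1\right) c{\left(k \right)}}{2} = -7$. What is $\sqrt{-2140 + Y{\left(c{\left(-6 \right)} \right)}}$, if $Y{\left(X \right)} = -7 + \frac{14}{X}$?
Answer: $i \sqrt{2146} \approx 46.325 i$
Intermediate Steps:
$c{\left(k \right)} = 14$ ($c{\left(k \right)} = \left(-2\right) \left(-7\right) = 14$)
$\sqrt{-2140 + Y{\left(c{\left(-6 \right)} \right)}} = \sqrt{-2140 - \left(7 - \frac{14}{14}\right)} = \sqrt{-2140 + \left(-7 + 14 \cdot \frac{1}{14}\right)} = \sqrt{-2140 + \left(-7 + 1\right)} = \sqrt{-2140 - 6} = \sqrt{-2146} = i \sqrt{2146}$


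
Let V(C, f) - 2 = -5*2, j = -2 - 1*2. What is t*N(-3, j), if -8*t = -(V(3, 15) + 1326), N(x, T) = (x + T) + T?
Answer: -7249/4 ≈ -1812.3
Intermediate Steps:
j = -4 (j = -2 - 2 = -4)
V(C, f) = -8 (V(C, f) = 2 - 5*2 = 2 - 10 = -8)
N(x, T) = x + 2*T (N(x, T) = (T + x) + T = x + 2*T)
t = 659/4 (t = -(-1)*(-8 + 1326)/8 = -(-1)*1318/8 = -⅛*(-1318) = 659/4 ≈ 164.75)
t*N(-3, j) = 659*(-3 + 2*(-4))/4 = 659*(-3 - 8)/4 = (659/4)*(-11) = -7249/4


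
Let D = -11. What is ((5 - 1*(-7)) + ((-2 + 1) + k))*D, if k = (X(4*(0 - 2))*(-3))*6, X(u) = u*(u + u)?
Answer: 25223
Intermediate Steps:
X(u) = 2*u² (X(u) = u*(2*u) = 2*u²)
k = -2304 (k = ((2*(4*(0 - 2))²)*(-3))*6 = ((2*(4*(-2))²)*(-3))*6 = ((2*(-8)²)*(-3))*6 = ((2*64)*(-3))*6 = (128*(-3))*6 = -384*6 = -2304)
((5 - 1*(-7)) + ((-2 + 1) + k))*D = ((5 - 1*(-7)) + ((-2 + 1) - 2304))*(-11) = ((5 + 7) + (-1 - 2304))*(-11) = (12 - 2305)*(-11) = -2293*(-11) = 25223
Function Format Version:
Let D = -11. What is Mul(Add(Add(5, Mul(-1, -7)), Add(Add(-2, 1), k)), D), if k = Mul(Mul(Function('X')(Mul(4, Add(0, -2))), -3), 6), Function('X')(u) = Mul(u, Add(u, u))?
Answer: 25223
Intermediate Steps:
Function('X')(u) = Mul(2, Pow(u, 2)) (Function('X')(u) = Mul(u, Mul(2, u)) = Mul(2, Pow(u, 2)))
k = -2304 (k = Mul(Mul(Mul(2, Pow(Mul(4, Add(0, -2)), 2)), -3), 6) = Mul(Mul(Mul(2, Pow(Mul(4, -2), 2)), -3), 6) = Mul(Mul(Mul(2, Pow(-8, 2)), -3), 6) = Mul(Mul(Mul(2, 64), -3), 6) = Mul(Mul(128, -3), 6) = Mul(-384, 6) = -2304)
Mul(Add(Add(5, Mul(-1, -7)), Add(Add(-2, 1), k)), D) = Mul(Add(Add(5, Mul(-1, -7)), Add(Add(-2, 1), -2304)), -11) = Mul(Add(Add(5, 7), Add(-1, -2304)), -11) = Mul(Add(12, -2305), -11) = Mul(-2293, -11) = 25223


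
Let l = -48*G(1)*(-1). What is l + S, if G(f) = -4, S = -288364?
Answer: -288556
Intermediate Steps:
l = -192 (l = -48*(-4)*(-1) = 192*(-1) = -192)
l + S = -192 - 288364 = -288556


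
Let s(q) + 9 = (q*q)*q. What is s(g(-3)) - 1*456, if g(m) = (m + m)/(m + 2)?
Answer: -249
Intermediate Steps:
g(m) = 2*m/(2 + m) (g(m) = (2*m)/(2 + m) = 2*m/(2 + m))
s(q) = -9 + q³ (s(q) = -9 + (q*q)*q = -9 + q²*q = -9 + q³)
s(g(-3)) - 1*456 = (-9 + (2*(-3)/(2 - 3))³) - 1*456 = (-9 + (2*(-3)/(-1))³) - 456 = (-9 + (2*(-3)*(-1))³) - 456 = (-9 + 6³) - 456 = (-9 + 216) - 456 = 207 - 456 = -249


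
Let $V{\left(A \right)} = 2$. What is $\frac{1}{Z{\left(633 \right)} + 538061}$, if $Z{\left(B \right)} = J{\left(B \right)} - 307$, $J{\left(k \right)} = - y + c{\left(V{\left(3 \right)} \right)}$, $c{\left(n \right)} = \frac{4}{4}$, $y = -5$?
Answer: $\frac{1}{537760} \approx 1.8596 \cdot 10^{-6}$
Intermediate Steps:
$c{\left(n \right)} = 1$ ($c{\left(n \right)} = 4 \cdot \frac{1}{4} = 1$)
$J{\left(k \right)} = 6$ ($J{\left(k \right)} = \left(-1\right) \left(-5\right) + 1 = 5 + 1 = 6$)
$Z{\left(B \right)} = -301$ ($Z{\left(B \right)} = 6 - 307 = -301$)
$\frac{1}{Z{\left(633 \right)} + 538061} = \frac{1}{-301 + 538061} = \frac{1}{537760}$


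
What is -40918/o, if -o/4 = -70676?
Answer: -20459/141352 ≈ -0.14474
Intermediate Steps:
o = 282704 (o = -4*(-70676) = 282704)
-40918/o = -40918/282704 = -40918*1/282704 = -20459/141352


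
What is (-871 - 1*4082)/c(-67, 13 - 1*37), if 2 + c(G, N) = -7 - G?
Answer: -4953/58 ≈ -85.396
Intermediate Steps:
c(G, N) = -9 - G (c(G, N) = -2 + (-7 - G) = -9 - G)
(-871 - 1*4082)/c(-67, 13 - 1*37) = (-871 - 1*4082)/(-9 - 1*(-67)) = (-871 - 4082)/(-9 + 67) = -4953/58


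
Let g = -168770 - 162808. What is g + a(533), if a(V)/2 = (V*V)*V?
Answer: 302507296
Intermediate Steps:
a(V) = 2*V**3 (a(V) = 2*((V*V)*V) = 2*(V**2*V) = 2*V**3)
g = -331578
g + a(533) = -331578 + 2*533**3 = -331578 + 2*151419437 = -331578 + 302838874 = 302507296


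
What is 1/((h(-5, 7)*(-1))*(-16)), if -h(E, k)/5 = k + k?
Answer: -1/1120 ≈ -0.00089286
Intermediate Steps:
h(E, k) = -10*k (h(E, k) = -5*(k + k) = -10*k)
1/((h(-5, 7)*(-1))*(-16)) = 1/((-10*7*(-1))*(-16)) = 1/(-70*(-1)*(-16)) = 1/(70*(-16)) = 1/(-1120) = -1/1120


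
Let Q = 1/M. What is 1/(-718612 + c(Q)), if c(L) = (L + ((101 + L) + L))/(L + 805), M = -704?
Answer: -566719/407251002927 ≈ -1.3916e-6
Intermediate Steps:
Q = -1/704 (Q = 1/(-704) = -1/704 ≈ -0.0014205)
c(L) = (101 + 3*L)/(805 + L) (c(L) = (L + (101 + 2*L))/(805 + L) = (101 + 3*L)/(805 + L))
1/(-718612 + c(Q)) = 1/(-718612 + (101 + 3*(-1/704))/(805 - 1/704)) = 1/(-718612 + (101 - 3/704)/(566719/704)) = 1/(-718612 + (704/566719)*(71101/704)) = 1/(-718612 + 71101/566719) = 1/(-407251002927/566719) = -566719/407251002927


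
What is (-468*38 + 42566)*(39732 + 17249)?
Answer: 1412103142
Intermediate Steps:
(-468*38 + 42566)*(39732 + 17249) = (-17784 + 42566)*56981 = 24782*56981 = 1412103142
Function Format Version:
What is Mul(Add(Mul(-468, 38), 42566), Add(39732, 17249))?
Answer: 1412103142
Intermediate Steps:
Mul(Add(Mul(-468, 38), 42566), Add(39732, 17249)) = Mul(Add(-17784, 42566), 56981) = Mul(24782, 56981) = 1412103142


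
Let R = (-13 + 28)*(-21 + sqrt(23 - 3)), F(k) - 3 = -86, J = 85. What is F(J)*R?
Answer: 26145 - 2490*sqrt(5) ≈ 20577.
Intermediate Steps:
F(k) = -83 (F(k) = 3 - 86 = -83)
R = -315 + 30*sqrt(5) (R = 15*(-21 + sqrt(20)) = 15*(-21 + 2*sqrt(5)) = -315 + 30*sqrt(5) ≈ -247.92)
F(J)*R = -83*(-315 + 30*sqrt(5)) = 26145 - 2490*sqrt(5)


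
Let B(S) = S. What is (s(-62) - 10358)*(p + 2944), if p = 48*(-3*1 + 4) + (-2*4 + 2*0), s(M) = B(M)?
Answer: -31093280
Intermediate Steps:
s(M) = M
p = 40 (p = 48*(-3 + 4) + (-8 + 0) = 48*1 - 8 = 48 - 8 = 40)
(s(-62) - 10358)*(p + 2944) = (-62 - 10358)*(40 + 2944) = -10420*2984 = -31093280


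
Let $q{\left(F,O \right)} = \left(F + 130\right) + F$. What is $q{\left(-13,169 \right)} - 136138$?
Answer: $-136034$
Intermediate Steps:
$q{\left(F,O \right)} = 130 + 2 F$ ($q{\left(F,O \right)} = \left(130 + F\right) + F = 130 + 2 F$)
$q{\left(-13,169 \right)} - 136138 = \left(130 + 2 \left(-13\right)\right) - 136138 = \left(130 - 26\right) - 136138 = 104 - 136138 = -136034$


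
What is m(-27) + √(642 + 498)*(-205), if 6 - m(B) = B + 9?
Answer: 24 - 410*√285 ≈ -6897.6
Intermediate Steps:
m(B) = -3 - B (m(B) = 6 - (B + 9) = 6 - (9 + B) = 6 + (-9 - B) = -3 - B)
m(-27) + √(642 + 498)*(-205) = (-3 - 1*(-27)) + √(642 + 498)*(-205) = (-3 + 27) + √1140*(-205) = 24 + (2*√285)*(-205) = 24 - 410*√285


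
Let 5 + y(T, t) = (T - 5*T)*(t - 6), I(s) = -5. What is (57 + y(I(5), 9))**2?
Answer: 12544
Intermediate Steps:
y(T, t) = -5 - 4*T*(-6 + t) (y(T, t) = -5 + (T - 5*T)*(t - 6) = -5 + (-4*T)*(-6 + t) = -5 - 4*T*(-6 + t))
(57 + y(I(5), 9))**2 = (57 + (-5 + 24*(-5) - 4*(-5)*9))**2 = (57 + (-5 - 120 + 180))**2 = (57 + 55)**2 = 112**2 = 12544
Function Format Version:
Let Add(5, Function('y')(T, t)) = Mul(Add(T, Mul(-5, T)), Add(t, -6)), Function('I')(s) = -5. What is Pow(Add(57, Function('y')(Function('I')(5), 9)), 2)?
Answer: 12544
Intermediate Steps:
Function('y')(T, t) = Add(-5, Mul(-4, T, Add(-6, t))) (Function('y')(T, t) = Add(-5, Mul(Add(T, Mul(-5, T)), Add(t, -6))) = Add(-5, Mul(Mul(-4, T), Add(-6, t))) = Add(-5, Mul(-4, T, Add(-6, t))))
Pow(Add(57, Function('y')(Function('I')(5), 9)), 2) = Pow(Add(57, Add(-5, Mul(24, -5), Mul(-4, -5, 9))), 2) = Pow(Add(57, Add(-5, -120, 180)), 2) = Pow(Add(57, 55), 2) = Pow(112, 2) = 12544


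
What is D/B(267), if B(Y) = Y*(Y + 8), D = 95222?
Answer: 95222/73425 ≈ 1.2969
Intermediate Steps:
B(Y) = Y*(8 + Y)
D/B(267) = 95222/((267*(8 + 267))) = 95222/((267*275)) = 95222/73425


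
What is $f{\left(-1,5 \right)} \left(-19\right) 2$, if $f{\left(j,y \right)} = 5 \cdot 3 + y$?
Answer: $-760$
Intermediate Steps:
$f{\left(j,y \right)} = 15 + y$
$f{\left(-1,5 \right)} \left(-19\right) 2 = \left(15 + 5\right) \left(-19\right) 2 = 20 \left(-19\right) 2 = \left(-380\right) 2 = -760$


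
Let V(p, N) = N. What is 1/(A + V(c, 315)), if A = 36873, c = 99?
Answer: 1/37188 ≈ 2.6890e-5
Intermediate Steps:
1/(A + V(c, 315)) = 1/(36873 + 315) = 1/37188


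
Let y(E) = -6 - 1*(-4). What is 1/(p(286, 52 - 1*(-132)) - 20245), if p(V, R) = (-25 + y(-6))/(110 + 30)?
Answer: -140/2834327 ≈ -4.9394e-5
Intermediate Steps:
y(E) = -2 (y(E) = -6 + 4 = -2)
p(V, R) = -27/140 (p(V, R) = (-25 - 2)/(110 + 30) = -27/140)
1/(p(286, 52 - 1*(-132)) - 20245) = 1/(-27/140 - 20245) = 1/(-2834327/140) = -140/2834327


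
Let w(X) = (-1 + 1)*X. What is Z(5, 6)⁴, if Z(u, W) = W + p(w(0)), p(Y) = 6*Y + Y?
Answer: 1296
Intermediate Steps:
w(X) = 0 (w(X) = 0*X = 0)
p(Y) = 7*Y
Z(u, W) = W (Z(u, W) = W + 7*0 = W + 0 = W)
Z(5, 6)⁴ = 6⁴ = 1296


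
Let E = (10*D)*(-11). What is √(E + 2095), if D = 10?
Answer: √995 ≈ 31.544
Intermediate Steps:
E = -1100 (E = (10*10)*(-11) = 100*(-11) = -1100)
√(E + 2095) = √(-1100 + 2095) = √995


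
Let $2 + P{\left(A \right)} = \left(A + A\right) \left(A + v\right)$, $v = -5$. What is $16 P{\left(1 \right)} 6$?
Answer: $-960$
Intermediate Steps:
$P{\left(A \right)} = -2 + 2 A \left(-5 + A\right)$ ($P{\left(A \right)} = -2 + \left(A + A\right) \left(A - 5\right) = -2 + 2 A \left(-5 + A\right)$)
$16 P{\left(1 \right)} 6 = 16 \left(-2 - 10 + 2 \cdot 1^{2}\right) 6 = 16 \left(-2 - 10 + 2 \cdot 1\right) 6 = 16 \left(-2 - 10 + 2\right) 6 = 16 \left(-10\right) 6 = \left(-160\right) 6 = -960$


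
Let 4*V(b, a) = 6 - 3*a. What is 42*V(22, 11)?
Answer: -567/2 ≈ -283.50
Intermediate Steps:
V(b, a) = 3/2 - 3*a/4 (V(b, a) = (6 - 3*a)/4 = 3/2 - 3*a/4)
42*V(22, 11) = 42*(3/2 - ¾*11) = 42*(3/2 - 33/4) = 42*(-27/4) = -567/2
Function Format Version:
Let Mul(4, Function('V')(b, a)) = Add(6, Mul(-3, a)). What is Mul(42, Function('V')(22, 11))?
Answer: Rational(-567, 2) ≈ -283.50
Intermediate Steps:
Function('V')(b, a) = Add(Rational(3, 2), Mul(Rational(-3, 4), a)) (Function('V')(b, a) = Mul(Rational(1, 4), Add(6, Mul(-3, a))) = Add(Rational(3, 2), Mul(Rational(-3, 4), a)))
Mul(42, Function('V')(22, 11)) = Mul(42, Add(Rational(3, 2), Mul(Rational(-3, 4), 11))) = Mul(42, Add(Rational(3, 2), Rational(-33, 4))) = Mul(42, Rational(-27, 4)) = Rational(-567, 2)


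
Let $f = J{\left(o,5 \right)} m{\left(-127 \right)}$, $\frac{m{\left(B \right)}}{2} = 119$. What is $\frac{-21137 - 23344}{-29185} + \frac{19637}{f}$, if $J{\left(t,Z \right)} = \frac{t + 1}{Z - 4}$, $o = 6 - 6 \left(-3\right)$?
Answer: $\frac{167553559}{34730150} \approx 4.8244$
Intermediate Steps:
$m{\left(B \right)} = 238$ ($m{\left(B \right)} = 2 \cdot 119 = 238$)
$o = 24$ ($o = 6 - -18 = 6 + 18 = 24$)
$J{\left(t,Z \right)} = \frac{1 + t}{-4 + Z}$
$f = 5950$ ($f = \frac{1 + 24}{-4 + 5} \cdot 238 = 1^{-1} \cdot 25 \cdot 238 = 1 \cdot 25 \cdot 238 = 25 \cdot 238 = 5950$)
$\frac{-21137 - 23344}{-29185} + \frac{19637}{f} = \frac{-21137 - 23344}{-29185} + \frac{19637}{5950} = \left(-44481\right) \left(- \frac{1}{29185}\right) + 19637 \cdot \frac{1}{5950} = \frac{44481}{29185} + \frac{19637}{5950} = \frac{167553559}{34730150}$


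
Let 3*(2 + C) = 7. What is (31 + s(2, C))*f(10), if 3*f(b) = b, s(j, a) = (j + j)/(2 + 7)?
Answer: 2830/27 ≈ 104.81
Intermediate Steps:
C = 1/3 (C = -2 + (1/3)*7 = -2 + 7/3 = 1/3 ≈ 0.33333)
s(j, a) = 2*j/9 (s(j, a) = (2*j)/9 = (2*j)*(1/9) = 2*j/9)
f(b) = b/3
(31 + s(2, C))*f(10) = (31 + (2/9)*2)*((1/3)*10) = (31 + 4/9)*(10/3) = (283/9)*(10/3) = 2830/27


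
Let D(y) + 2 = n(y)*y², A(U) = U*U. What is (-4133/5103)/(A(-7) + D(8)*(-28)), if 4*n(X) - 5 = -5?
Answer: -4133/535815 ≈ -0.0077135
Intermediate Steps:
n(X) = 0 (n(X) = 5/4 + (¼)*(-5) = 5/4 - 5/4 = 0)
A(U) = U²
D(y) = -2 (D(y) = -2 + 0*y² = -2 + 0 = -2)
(-4133/5103)/(A(-7) + D(8)*(-28)) = (-4133/5103)/((-7)² - 2*(-28)) = (-4133*1/5103)/(49 + 56) = -4133/5103/105 = -4133/5103*1/105 = -4133/535815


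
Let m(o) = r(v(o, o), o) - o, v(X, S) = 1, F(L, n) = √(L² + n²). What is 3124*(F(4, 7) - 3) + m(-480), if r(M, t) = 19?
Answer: -8873 + 3124*√65 ≈ 16314.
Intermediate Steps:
m(o) = 19 - o
3124*(F(4, 7) - 3) + m(-480) = 3124*(√(4² + 7²) - 3) + (19 - 1*(-480)) = 3124*(√(16 + 49) - 3) + (19 + 480) = 3124*(√65 - 3) + 499 = 3124*(-3 + √65) + 499 = (-9372 + 3124*√65) + 499 = -8873 + 3124*√65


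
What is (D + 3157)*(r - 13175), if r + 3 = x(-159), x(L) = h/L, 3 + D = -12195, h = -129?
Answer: 6314153031/53 ≈ 1.1913e+8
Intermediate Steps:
D = -12198 (D = -3 - 12195 = -12198)
x(L) = -129/L
r = -116/53 (r = -3 - 129/(-159) = -3 - 129*(-1/159) = -3 + 43/53 = -116/53 ≈ -2.1887)
(D + 3157)*(r - 13175) = (-12198 + 3157)*(-116/53 - 13175) = -9041*(-698391/53) = 6314153031/53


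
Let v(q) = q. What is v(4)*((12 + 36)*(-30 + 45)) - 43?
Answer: 2837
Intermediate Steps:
v(4)*((12 + 36)*(-30 + 45)) - 43 = 4*((12 + 36)*(-30 + 45)) - 43 = 4*(48*15) - 43 = 4*720 - 43 = 2880 - 43 = 2837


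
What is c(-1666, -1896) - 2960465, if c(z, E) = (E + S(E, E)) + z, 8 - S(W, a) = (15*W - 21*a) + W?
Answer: -2973499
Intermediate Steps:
S(W, a) = 8 - 16*W + 21*a (S(W, a) = 8 - ((15*W - 21*a) + W) = 8 - ((-21*a + 15*W) + W) = 8 - (-21*a + 16*W) = 8 + (-16*W + 21*a) = 8 - 16*W + 21*a)
c(z, E) = 8 + z + 6*E (c(z, E) = (E + (8 - 16*E + 21*E)) + z = (E + (8 + 5*E)) + z = (8 + 6*E) + z = 8 + z + 6*E)
c(-1666, -1896) - 2960465 = (8 - 1666 + 6*(-1896)) - 2960465 = (8 - 1666 - 11376) - 2960465 = -13034 - 2960465 = -2973499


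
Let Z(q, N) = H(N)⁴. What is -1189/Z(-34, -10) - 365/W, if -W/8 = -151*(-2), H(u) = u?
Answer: 24293/755000 ≈ 0.032176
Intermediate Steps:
Z(q, N) = N⁴
W = -2416 (W = -(-1208)*(-2) = -8*302 = -2416)
-1189/Z(-34, -10) - 365/W = -1189/((-10)⁴) - 365/(-2416) = -1189/10000 - 365*(-1/2416) = -1189*1/10000 + 365/2416 = -1189/10000 + 365/2416 = 24293/755000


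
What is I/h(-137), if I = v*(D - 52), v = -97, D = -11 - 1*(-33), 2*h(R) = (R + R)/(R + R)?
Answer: 5820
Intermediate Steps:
h(R) = ½ (h(R) = ((R + R)/(R + R))/2 = ((2*R)/((2*R)))/2 = ((2*R)*(1/(2*R)))/2 = (½)*1 = ½)
D = 22 (D = -11 + 33 = 22)
I = 2910 (I = -97*(22 - 52) = -97*(-30) = 2910)
I/h(-137) = 2910/(½) = 2910*2 = 5820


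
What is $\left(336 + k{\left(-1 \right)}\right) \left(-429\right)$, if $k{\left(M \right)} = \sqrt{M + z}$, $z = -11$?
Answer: $-144144 - 858 i \sqrt{3} \approx -1.4414 \cdot 10^{5} - 1486.1 i$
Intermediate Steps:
$k{\left(M \right)} = \sqrt{-11 + M}$ ($k{\left(M \right)} = \sqrt{M - 11} = \sqrt{-11 + M}$)
$\left(336 + k{\left(-1 \right)}\right) \left(-429\right) = \left(336 + \sqrt{-11 - 1}\right) \left(-429\right) = \left(336 + \sqrt{-12}\right) \left(-429\right) = \left(336 + 2 i \sqrt{3}\right) \left(-429\right) = -144144 - 858 i \sqrt{3}$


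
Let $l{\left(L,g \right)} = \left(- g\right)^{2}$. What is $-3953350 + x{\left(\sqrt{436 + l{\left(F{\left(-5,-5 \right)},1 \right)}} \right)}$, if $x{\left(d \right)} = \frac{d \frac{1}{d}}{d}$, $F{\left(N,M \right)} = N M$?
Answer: $-3953350 + \frac{\sqrt{437}}{437} \approx -3.9534 \cdot 10^{6}$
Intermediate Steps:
$F{\left(N,M \right)} = M N$
$l{\left(L,g \right)} = g^{2}$
$x{\left(d \right)} = \frac{1}{d}$ ($x{\left(d \right)} = 1 \frac{1}{d} = \frac{1}{d}$)
$-3953350 + x{\left(\sqrt{436 + l{\left(F{\left(-5,-5 \right)},1 \right)}} \right)} = -3953350 + \frac{1}{\sqrt{436 + 1^{2}}} = -3953350 + \frac{1}{\sqrt{436 + 1}} = -3953350 + \frac{1}{\sqrt{437}} = -3953350 + \frac{\sqrt{437}}{437}$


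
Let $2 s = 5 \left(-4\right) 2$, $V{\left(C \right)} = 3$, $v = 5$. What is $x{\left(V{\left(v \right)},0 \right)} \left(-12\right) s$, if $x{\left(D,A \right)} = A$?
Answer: $0$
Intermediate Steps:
$s = -20$ ($s = \frac{5 \left(-4\right) 2}{2} = \frac{\left(-20\right) 2}{2} = \frac{1}{2} \left(-40\right) = -20$)
$x{\left(V{\left(v \right)},0 \right)} \left(-12\right) s = 0 \left(-12\right) \left(-20\right) = 0 \left(-20\right) = 0$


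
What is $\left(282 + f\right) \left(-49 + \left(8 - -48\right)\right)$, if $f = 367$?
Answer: $4543$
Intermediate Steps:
$\left(282 + f\right) \left(-49 + \left(8 - -48\right)\right) = \left(282 + 367\right) \left(-49 + \left(8 - -48\right)\right) = 649 \left(-49 + \left(8 + 48\right)\right) = 649 \left(-49 + 56\right) = 649 \cdot 7 = 4543$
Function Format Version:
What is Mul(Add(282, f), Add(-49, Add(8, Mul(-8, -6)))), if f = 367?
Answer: 4543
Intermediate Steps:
Mul(Add(282, f), Add(-49, Add(8, Mul(-8, -6)))) = Mul(Add(282, 367), Add(-49, Add(8, Mul(-8, -6)))) = Mul(649, Add(-49, Add(8, 48))) = Mul(649, Add(-49, 56)) = Mul(649, 7) = 4543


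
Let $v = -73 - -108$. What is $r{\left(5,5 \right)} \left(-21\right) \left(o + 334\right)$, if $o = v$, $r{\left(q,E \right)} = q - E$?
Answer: $0$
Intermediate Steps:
$v = 35$ ($v = -73 + 108 = 35$)
$o = 35$
$r{\left(5,5 \right)} \left(-21\right) \left(o + 334\right) = \left(5 - 5\right) \left(-21\right) \left(35 + 334\right) = \left(5 - 5\right) \left(-21\right) 369 = 0 \left(-21\right) 369 = 0 \cdot 369 = 0$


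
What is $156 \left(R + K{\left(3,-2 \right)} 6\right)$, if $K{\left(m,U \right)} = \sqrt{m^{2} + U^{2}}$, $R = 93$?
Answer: $14508 + 936 \sqrt{13} \approx 17883.0$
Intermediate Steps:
$K{\left(m,U \right)} = \sqrt{U^{2} + m^{2}}$
$156 \left(R + K{\left(3,-2 \right)} 6\right) = 156 \left(93 + \sqrt{\left(-2\right)^{2} + 3^{2}} \cdot 6\right) = 156 \left(93 + \sqrt{4 + 9} \cdot 6\right) = 156 \left(93 + \sqrt{13} \cdot 6\right) = 156 \left(93 + 6 \sqrt{13}\right) = 14508 + 936 \sqrt{13}$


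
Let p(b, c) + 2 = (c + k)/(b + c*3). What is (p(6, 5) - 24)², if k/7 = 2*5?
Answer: 24649/49 ≈ 503.04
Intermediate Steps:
k = 70 (k = 7*(2*5) = 7*10 = 70)
p(b, c) = -2 + (70 + c)/(b + 3*c) (p(b, c) = -2 + (c + 70)/(b + c*3) = -2 + (70 + c)/(b + 3*c))
(p(6, 5) - 24)² = ((70 - 5*5 - 2*6)/(6 + 3*5) - 24)² = ((70 - 25 - 12)/(6 + 15) - 24)² = (33/21 - 24)² = ((1/21)*33 - 24)² = (11/7 - 24)² = (-157/7)² = 24649/49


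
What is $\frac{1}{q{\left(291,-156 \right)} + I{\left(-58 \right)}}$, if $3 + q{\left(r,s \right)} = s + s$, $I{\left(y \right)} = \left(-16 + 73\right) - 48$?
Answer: $- \frac{1}{306} \approx -0.003268$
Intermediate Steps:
$I{\left(y \right)} = 9$ ($I{\left(y \right)} = 57 - 48 = 9$)
$q{\left(r,s \right)} = -3 + 2 s$ ($q{\left(r,s \right)} = -3 + \left(s + s\right) = -3 + 2 s$)
$\frac{1}{q{\left(291,-156 \right)} + I{\left(-58 \right)}} = \frac{1}{\left(-3 + 2 \left(-156\right)\right) + 9} = \frac{1}{\left(-3 - 312\right) + 9} = \frac{1}{-315 + 9} = \frac{1}{-306} = - \frac{1}{306}$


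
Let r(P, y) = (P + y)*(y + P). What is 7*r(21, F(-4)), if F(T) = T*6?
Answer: 63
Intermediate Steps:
F(T) = 6*T
r(P, y) = (P + y)² (r(P, y) = (P + y)*(P + y) = (P + y)²)
7*r(21, F(-4)) = 7*(21 + 6*(-4))² = 7*(21 - 24)² = 7*(-3)² = 7*9 = 63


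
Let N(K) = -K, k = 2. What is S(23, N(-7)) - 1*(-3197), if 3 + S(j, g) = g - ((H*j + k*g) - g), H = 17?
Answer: 2803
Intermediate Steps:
S(j, g) = -3 - 17*j (S(j, g) = -3 + (g - ((17*j + 2*g) - g)) = -3 + (g - ((2*g + 17*j) - g)) = -3 + (g - (g + 17*j)) = -3 + (g + (-g - 17*j)) = -3 - 17*j)
S(23, N(-7)) - 1*(-3197) = (-3 - 17*23) - 1*(-3197) = (-3 - 391) + 3197 = -394 + 3197 = 2803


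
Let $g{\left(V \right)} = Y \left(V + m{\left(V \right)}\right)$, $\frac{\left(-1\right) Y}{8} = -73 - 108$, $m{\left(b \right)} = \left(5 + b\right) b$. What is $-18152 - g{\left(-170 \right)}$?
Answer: $-40388392$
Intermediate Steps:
$m{\left(b \right)} = b \left(5 + b\right)$
$Y = 1448$ ($Y = - 8 \left(-73 - 108\right) = \left(-8\right) \left(-181\right) = 1448$)
$g{\left(V \right)} = 1448 V + 1448 V \left(5 + V\right)$ ($g{\left(V \right)} = 1448 \left(V + V \left(5 + V\right)\right) = 1448 V + 1448 V \left(5 + V\right)$)
$-18152 - g{\left(-170 \right)} = -18152 - 1448 \left(-170\right) \left(6 - 170\right) = -18152 - 1448 \left(-170\right) \left(-164\right) = -18152 - 40370240 = -40388392$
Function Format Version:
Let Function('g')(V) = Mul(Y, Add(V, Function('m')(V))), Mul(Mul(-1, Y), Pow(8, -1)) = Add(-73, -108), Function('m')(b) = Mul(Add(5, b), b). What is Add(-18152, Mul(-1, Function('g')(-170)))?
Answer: -40388392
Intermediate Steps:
Function('m')(b) = Mul(b, Add(5, b))
Y = 1448 (Y = Mul(-8, Add(-73, -108)) = Mul(-8, -181) = 1448)
Function('g')(V) = Add(Mul(1448, V), Mul(1448, V, Add(5, V))) (Function('g')(V) = Mul(1448, Add(V, Mul(V, Add(5, V)))) = Add(Mul(1448, V), Mul(1448, V, Add(5, V))))
Add(-18152, Mul(-1, Function('g')(-170))) = Add(-18152, Mul(-1, Mul(1448, -170, Add(6, -170)))) = Add(-18152, Mul(-1, Mul(1448, -170, -164))) = Add(-18152, Mul(-1, 40370240)) = Add(-18152, -40370240) = -40388392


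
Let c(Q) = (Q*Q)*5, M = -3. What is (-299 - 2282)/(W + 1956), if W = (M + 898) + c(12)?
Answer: -2581/3571 ≈ -0.72277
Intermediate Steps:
c(Q) = 5*Q**2 (c(Q) = Q**2*5 = 5*Q**2)
W = 1615 (W = (-3 + 898) + 5*12**2 = 895 + 5*144 = 895 + 720 = 1615)
(-299 - 2282)/(W + 1956) = (-299 - 2282)/(1615 + 1956) = -2581/3571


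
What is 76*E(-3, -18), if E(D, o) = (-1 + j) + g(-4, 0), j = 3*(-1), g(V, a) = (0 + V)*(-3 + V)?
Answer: 1824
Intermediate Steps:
g(V, a) = V*(-3 + V)
j = -3
E(D, o) = 24 (E(D, o) = (-1 - 3) - 4*(-3 - 4) = -4 - 4*(-7) = -4 + 28 = 24)
76*E(-3, -18) = 76*24 = 1824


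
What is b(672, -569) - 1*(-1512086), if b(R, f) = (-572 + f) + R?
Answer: 1511617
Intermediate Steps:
b(R, f) = -572 + R + f
b(672, -569) - 1*(-1512086) = (-572 + 672 - 569) - 1*(-1512086) = -469 + 1512086 = 1511617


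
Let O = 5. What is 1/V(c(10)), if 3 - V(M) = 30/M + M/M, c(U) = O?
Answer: -1/4 ≈ -0.25000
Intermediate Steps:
c(U) = 5
V(M) = 2 - 30/M (V(M) = 3 - (30/M + M/M) = 3 - (30/M + 1) = 3 - (1 + 30/M) = 3 + (-1 - 30/M) = 2 - 30/M)
1/V(c(10)) = 1/(2 - 30/5) = 1/(2 - 30*1/5) = 1/(2 - 6) = 1/(-4) = -1/4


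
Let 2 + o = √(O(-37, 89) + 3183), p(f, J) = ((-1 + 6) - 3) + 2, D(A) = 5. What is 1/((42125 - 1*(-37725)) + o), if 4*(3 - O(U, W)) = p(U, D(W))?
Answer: 79848/6375699919 - 7*√65/6375699919 ≈ 1.2515e-5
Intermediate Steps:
p(f, J) = 4 (p(f, J) = (5 - 3) + 2 = 2 + 2 = 4)
O(U, W) = 2 (O(U, W) = 3 - ¼*4 = 3 - 1 = 2)
o = -2 + 7*√65 (o = -2 + √(2 + 3183) = -2 + √3185 = -2 + 7*√65 ≈ 54.436)
1/((42125 - 1*(-37725)) + o) = 1/((42125 - 1*(-37725)) + (-2 + 7*√65)) = 1/((42125 + 37725) + (-2 + 7*√65)) = 1/(79850 + (-2 + 7*√65)) = 1/(79848 + 7*√65)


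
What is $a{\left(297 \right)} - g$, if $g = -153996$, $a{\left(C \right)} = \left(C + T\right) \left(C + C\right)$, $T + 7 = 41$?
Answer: $350610$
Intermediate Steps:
$T = 34$ ($T = -7 + 41 = 34$)
$a{\left(C \right)} = 2 C \left(34 + C\right)$ ($a{\left(C \right)} = \left(C + 34\right) \left(C + C\right) = \left(34 + C\right) 2 C = 2 C \left(34 + C\right)$)
$a{\left(297 \right)} - g = 2 \cdot 297 \left(34 + 297\right) - -153996 = 2 \cdot 297 \cdot 331 + 153996 = 196614 + 153996 = 350610$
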